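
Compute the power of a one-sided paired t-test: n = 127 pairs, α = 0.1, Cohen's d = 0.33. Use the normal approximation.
Power ≈ 0.99

Power calculation (paired t-test, normal approximation):
z_β = d · √n - z_α
z_β = 0.33 · √127 - 1.282
z_β = 0.33 · 11.269 - 1.282
z_β = 2.437

Power = Φ(z_β) = Φ(2.437) ≈ 0.993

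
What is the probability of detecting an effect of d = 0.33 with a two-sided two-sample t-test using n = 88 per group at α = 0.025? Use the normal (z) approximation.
Power ≈ 0.48

Power calculation (two-sample t-test, normal approximation):
z_β = d · √(n/2) - z_{α/2}
z_β = 0.33 · √(88/2) - 2.241
z_β = 0.33 · 6.633 - 2.241
z_β = -0.052

Power = Φ(z_β) = Φ(-0.052) ≈ 0.479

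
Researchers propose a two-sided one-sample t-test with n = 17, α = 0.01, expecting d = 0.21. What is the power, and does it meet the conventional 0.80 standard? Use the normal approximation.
Power ≈ 0.04; the study is underpowered (power < 0.80)

Power calculation (one-sample t-test, normal approximation):
z_β = d · √n - z_{α/2}
z_β = 0.21 · √17 - 2.576
z_β = 0.21 · 4.123 - 2.576
z_β = -1.710

Power = Φ(z_β) = Φ(-1.710) ≈ 0.044

Effect size d = 0.21 is small by Cohen's convention (0.2/0.5/0.8).

Threshold: power ≥ 0.80 is conventionally adequate.
Power ≈ 0.04 → the study is underpowered (power < 0.80).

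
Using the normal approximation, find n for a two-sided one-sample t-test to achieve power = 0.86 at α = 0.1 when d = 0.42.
n = 43

Sample size formula (one-sample t-test, normal approximation):
n = ((z_{α/2} + z_β) / d)²

z_{α/2} = 1.645 (for α = 0.1, two-sided)
z_β = 1.080 (for power = 0.86)
d = 0.42

n = ((1.645 + 1.080) / 0.42)²
n = (6.488)²
n ≈ 42.09
Round up to the next whole number: n = 43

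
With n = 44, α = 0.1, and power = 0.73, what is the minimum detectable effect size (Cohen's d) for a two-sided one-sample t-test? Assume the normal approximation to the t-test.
d ≈ 0.34

Minimum detectable effect (one-sample t-test, normal approximation):
d = (z_{α/2} + z_β) / √n
d = (1.645 + 0.613) / √44
d = 2.258 / 6.633
d ≈ 0.34

By Cohen's convention (0.2 small / 0.5 medium / 0.8 large): small effect.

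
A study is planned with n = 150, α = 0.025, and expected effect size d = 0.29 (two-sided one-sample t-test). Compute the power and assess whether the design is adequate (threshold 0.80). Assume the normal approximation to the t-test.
Power ≈ 0.90; the study is adequately powered (power ≥ 0.80)

Power calculation (one-sample t-test, normal approximation):
z_β = d · √n - z_{α/2}
z_β = 0.29 · √150 - 2.241
z_β = 0.29 · 12.247 - 2.241
z_β = 1.310

Power = Φ(z_β) = Φ(1.310) ≈ 0.905

Effect size d = 0.29 is small by Cohen's convention (0.2/0.5/0.8).

Threshold: power ≥ 0.80 is conventionally adequate.
Power ≈ 0.90 → the study is adequately powered (power ≥ 0.80).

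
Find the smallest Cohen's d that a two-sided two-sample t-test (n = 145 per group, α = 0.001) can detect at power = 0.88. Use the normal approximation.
d ≈ 0.52

Minimum detectable effect (two-sample t-test, normal approximation):
d = (z_{α/2} + z_β) / √(n/2)
d = (3.291 + 1.175) / √(145/2)
d = 4.466 / 8.515
d ≈ 0.52

By Cohen's convention (0.2 small / 0.5 medium / 0.8 large): medium effect.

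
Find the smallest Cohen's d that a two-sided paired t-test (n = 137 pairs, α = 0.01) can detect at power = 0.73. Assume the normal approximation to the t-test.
d ≈ 0.27

Minimum detectable effect (paired t-test, normal approximation):
d = (z_{α/2} + z_β) / √n
d = (2.576 + 0.613) / √137
d = 3.189 / 11.705
d ≈ 0.27

By Cohen's convention (0.2 small / 0.5 medium / 0.8 large): small effect.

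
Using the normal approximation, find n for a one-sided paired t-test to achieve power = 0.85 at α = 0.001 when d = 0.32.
n = 167 pairs

Sample size formula (paired t-test, normal approximation):
n = ((z_α + z_β) / d)²

z_α = 3.090 (for α = 0.001, one-sided)
z_β = 1.036 (for power = 0.85)
d = 0.32

n = ((3.090 + 1.036) / 0.32)²
n = (12.894)²
n ≈ 166.26
Round up to the next whole number: n = 167 pairs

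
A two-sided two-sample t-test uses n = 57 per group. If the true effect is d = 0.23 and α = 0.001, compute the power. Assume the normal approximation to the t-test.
Power ≈ 0.02

Power calculation (two-sample t-test, normal approximation):
z_β = d · √(n/2) - z_{α/2}
z_β = 0.23 · √(57/2) - 3.291
z_β = 0.23 · 5.339 - 3.291
z_β = -2.063

Power = Φ(z_β) = Φ(-2.063) ≈ 0.020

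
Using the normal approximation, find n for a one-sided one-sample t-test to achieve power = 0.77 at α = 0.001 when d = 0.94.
n = 17

Sample size formula (one-sample t-test, normal approximation):
n = ((z_α + z_β) / d)²

z_α = 3.090 (for α = 0.001, one-sided)
z_β = 0.739 (for power = 0.77)
d = 0.94

n = ((3.090 + 0.739) / 0.94)²
n = (4.073)²
n ≈ 16.59
Round up to the next whole number: n = 17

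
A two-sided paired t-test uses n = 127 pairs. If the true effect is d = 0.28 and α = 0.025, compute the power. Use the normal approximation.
Power ≈ 0.82

Power calculation (paired t-test, normal approximation):
z_β = d · √n - z_{α/2}
z_β = 0.28 · √127 - 2.241
z_β = 0.28 · 11.269 - 2.241
z_β = 0.914

Power = Φ(z_β) = Φ(0.914) ≈ 0.820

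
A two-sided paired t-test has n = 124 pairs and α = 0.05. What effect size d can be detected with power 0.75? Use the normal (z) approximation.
d ≈ 0.24

Minimum detectable effect (paired t-test, normal approximation):
d = (z_{α/2} + z_β) / √n
d = (1.960 + 0.674) / √124
d = 2.634 / 11.136
d ≈ 0.24

By Cohen's convention (0.2 small / 0.5 medium / 0.8 large): small effect.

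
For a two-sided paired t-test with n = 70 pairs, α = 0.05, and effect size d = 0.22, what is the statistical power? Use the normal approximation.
Power ≈ 0.45

Power calculation (paired t-test, normal approximation):
z_β = d · √n - z_{α/2}
z_β = 0.22 · √70 - 1.960
z_β = 0.22 · 8.367 - 1.960
z_β = -0.119

Power = Φ(z_β) = Φ(-0.119) ≈ 0.453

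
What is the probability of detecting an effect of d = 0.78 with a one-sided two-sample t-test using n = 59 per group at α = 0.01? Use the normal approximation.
Power ≈ 0.97

Power calculation (two-sample t-test, normal approximation):
z_β = d · √(n/2) - z_α
z_β = 0.78 · √(59/2) - 2.326
z_β = 0.78 · 5.431 - 2.326
z_β = 1.910

Power = Φ(z_β) = Φ(1.910) ≈ 0.972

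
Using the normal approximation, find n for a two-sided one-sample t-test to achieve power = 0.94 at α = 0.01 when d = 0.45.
n = 85

Sample size formula (one-sample t-test, normal approximation):
n = ((z_{α/2} + z_β) / d)²

z_{α/2} = 2.576 (for α = 0.01, two-sided)
z_β = 1.555 (for power = 0.94)
d = 0.45

n = ((2.576 + 1.555) / 0.45)²
n = (9.180)²
n ≈ 84.27
Round up to the next whole number: n = 85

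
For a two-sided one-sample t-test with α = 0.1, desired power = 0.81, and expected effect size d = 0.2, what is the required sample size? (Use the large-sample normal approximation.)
n = 160

Sample size formula (one-sample t-test, normal approximation):
n = ((z_{α/2} + z_β) / d)²

z_{α/2} = 1.645 (for α = 0.1, two-sided)
z_β = 0.878 (for power = 0.81)
d = 0.2

n = ((1.645 + 0.878) / 0.2)²
n = (12.615)²
n ≈ 159.14
Round up to the next whole number: n = 160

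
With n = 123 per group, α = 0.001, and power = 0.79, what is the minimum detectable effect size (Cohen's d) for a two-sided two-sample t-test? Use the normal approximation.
d ≈ 0.52

Minimum detectable effect (two-sample t-test, normal approximation):
d = (z_{α/2} + z_β) / √(n/2)
d = (3.291 + 0.806) / √(123/2)
d = 4.097 / 7.842
d ≈ 0.52

By Cohen's convention (0.2 small / 0.5 medium / 0.8 large): medium effect.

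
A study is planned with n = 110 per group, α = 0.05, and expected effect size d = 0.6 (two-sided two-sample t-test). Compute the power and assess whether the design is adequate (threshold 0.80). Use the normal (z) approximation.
Power ≈ 0.99; the study is adequately powered (power ≥ 0.80)

Power calculation (two-sample t-test, normal approximation):
z_β = d · √(n/2) - z_{α/2}
z_β = 0.6 · √(110/2) - 1.960
z_β = 0.6 · 7.416 - 1.960
z_β = 2.490

Power = Φ(z_β) = Φ(2.490) ≈ 0.994

Effect size d = 0.6 is medium by Cohen's convention (0.2/0.5/0.8).

Threshold: power ≥ 0.80 is conventionally adequate.
Power ≈ 0.99 → the study is adequately powered (power ≥ 0.80).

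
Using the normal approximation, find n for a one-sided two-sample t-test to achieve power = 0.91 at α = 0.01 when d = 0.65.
n = 64 per group

Sample size formula (two-sample t-test, normal approximation):
n = 2 · ((z_α + z_β) / d)²

z_α = 2.326 (for α = 0.01, one-sided)
z_β = 1.341 (for power = 0.91)
d = 0.65

n = 2 · ((2.326 + 1.341) / 0.65)²
n = 2 · (5.642)²
n ≈ 63.66
Round up to the next whole number: n = 64 per group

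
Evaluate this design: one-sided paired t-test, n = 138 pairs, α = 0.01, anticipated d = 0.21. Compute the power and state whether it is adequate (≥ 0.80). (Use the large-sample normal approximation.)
Power ≈ 0.56; the study is underpowered (power < 0.80)

Power calculation (paired t-test, normal approximation):
z_β = d · √n - z_α
z_β = 0.21 · √138 - 2.326
z_β = 0.21 · 11.747 - 2.326
z_β = 0.141

Power = Φ(z_β) = Φ(0.141) ≈ 0.556

Effect size d = 0.21 is small by Cohen's convention (0.2/0.5/0.8).

Threshold: power ≥ 0.80 is conventionally adequate.
Power ≈ 0.56 → the study is underpowered (power < 0.80).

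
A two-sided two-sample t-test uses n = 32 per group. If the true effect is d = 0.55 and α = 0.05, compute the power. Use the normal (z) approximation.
Power ≈ 0.59

Power calculation (two-sample t-test, normal approximation):
z_β = d · √(n/2) - z_{α/2}
z_β = 0.55 · √(32/2) - 1.960
z_β = 0.55 · 4.000 - 1.960
z_β = 0.240

Power = Φ(z_β) = Φ(0.240) ≈ 0.595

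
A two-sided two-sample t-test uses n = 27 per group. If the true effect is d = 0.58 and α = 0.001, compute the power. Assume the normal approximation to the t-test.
Power ≈ 0.12

Power calculation (two-sample t-test, normal approximation):
z_β = d · √(n/2) - z_{α/2}
z_β = 0.58 · √(27/2) - 3.291
z_β = 0.58 · 3.674 - 3.291
z_β = -1.159

Power = Φ(z_β) = Φ(-1.159) ≈ 0.123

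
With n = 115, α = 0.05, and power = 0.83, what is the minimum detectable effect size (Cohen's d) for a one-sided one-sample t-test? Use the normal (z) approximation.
d ≈ 0.24

Minimum detectable effect (one-sample t-test, normal approximation):
d = (z_α + z_β) / √n
d = (1.645 + 0.954) / √115
d = 2.599 / 10.724
d ≈ 0.24

By Cohen's convention (0.2 small / 0.5 medium / 0.8 large): small effect.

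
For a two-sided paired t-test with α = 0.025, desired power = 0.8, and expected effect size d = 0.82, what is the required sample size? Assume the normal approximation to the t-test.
n = 15 pairs

Sample size formula (paired t-test, normal approximation):
n = ((z_{α/2} + z_β) / d)²

z_{α/2} = 2.241 (for α = 0.025, two-sided)
z_β = 0.842 (for power = 0.8)
d = 0.82

n = ((2.241 + 0.842) / 0.82)²
n = (3.760)²
n ≈ 14.14
Round up to the next whole number: n = 15 pairs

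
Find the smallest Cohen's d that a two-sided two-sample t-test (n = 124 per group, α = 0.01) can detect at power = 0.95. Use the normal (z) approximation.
d ≈ 0.54

Minimum detectable effect (two-sample t-test, normal approximation):
d = (z_{α/2} + z_β) / √(n/2)
d = (2.576 + 1.645) / √(124/2)
d = 4.221 / 7.874
d ≈ 0.54

By Cohen's convention (0.2 small / 0.5 medium / 0.8 large): medium effect.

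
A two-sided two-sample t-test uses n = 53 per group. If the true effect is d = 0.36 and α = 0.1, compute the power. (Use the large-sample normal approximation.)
Power ≈ 0.58

Power calculation (two-sample t-test, normal approximation):
z_β = d · √(n/2) - z_{α/2}
z_β = 0.36 · √(53/2) - 1.645
z_β = 0.36 · 5.148 - 1.645
z_β = 0.208

Power = Φ(z_β) = Φ(0.208) ≈ 0.583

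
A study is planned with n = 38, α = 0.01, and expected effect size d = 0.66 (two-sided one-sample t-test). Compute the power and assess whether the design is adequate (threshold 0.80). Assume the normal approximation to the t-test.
Power ≈ 0.93; the study is adequately powered (power ≥ 0.80)

Power calculation (one-sample t-test, normal approximation):
z_β = d · √n - z_{α/2}
z_β = 0.66 · √38 - 2.576
z_β = 0.66 · 6.164 - 2.576
z_β = 1.493

Power = Φ(z_β) = Φ(1.493) ≈ 0.932

Effect size d = 0.66 is medium by Cohen's convention (0.2/0.5/0.8).

Threshold: power ≥ 0.80 is conventionally adequate.
Power ≈ 0.93 → the study is adequately powered (power ≥ 0.80).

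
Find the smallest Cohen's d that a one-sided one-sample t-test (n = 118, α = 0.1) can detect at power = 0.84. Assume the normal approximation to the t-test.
d ≈ 0.21

Minimum detectable effect (one-sample t-test, normal approximation):
d = (z_α + z_β) / √n
d = (1.282 + 0.994) / √118
d = 2.276 / 10.863
d ≈ 0.21

By Cohen's convention (0.2 small / 0.5 medium / 0.8 large): small effect.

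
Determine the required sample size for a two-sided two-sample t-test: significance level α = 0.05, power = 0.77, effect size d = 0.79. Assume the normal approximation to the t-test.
n = 24 per group

Sample size formula (two-sample t-test, normal approximation):
n = 2 · ((z_{α/2} + z_β) / d)²

z_{α/2} = 1.960 (for α = 0.05, two-sided)
z_β = 0.739 (for power = 0.77)
d = 0.79

n = 2 · ((1.960 + 0.739) / 0.79)²
n = 2 · (3.416)²
n ≈ 23.34
Round up to the next whole number: n = 24 per group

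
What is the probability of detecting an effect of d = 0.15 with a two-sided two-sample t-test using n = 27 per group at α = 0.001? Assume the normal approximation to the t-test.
Power ≈ 0.00

Power calculation (two-sample t-test, normal approximation):
z_β = d · √(n/2) - z_{α/2}
z_β = 0.15 · √(27/2) - 3.291
z_β = 0.15 · 3.674 - 3.291
z_β = -2.739

Power = Φ(z_β) = Φ(-2.739) ≈ 0.003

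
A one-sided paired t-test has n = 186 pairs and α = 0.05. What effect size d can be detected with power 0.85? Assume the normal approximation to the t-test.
d ≈ 0.20

Minimum detectable effect (paired t-test, normal approximation):
d = (z_α + z_β) / √n
d = (1.645 + 1.036) / √186
d = 2.681 / 13.638
d ≈ 0.20

By Cohen's convention (0.2 small / 0.5 medium / 0.8 large): small effect.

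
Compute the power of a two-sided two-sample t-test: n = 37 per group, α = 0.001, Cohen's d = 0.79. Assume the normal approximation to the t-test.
Power ≈ 0.54

Power calculation (two-sample t-test, normal approximation):
z_β = d · √(n/2) - z_{α/2}
z_β = 0.79 · √(37/2) - 3.291
z_β = 0.79 · 4.301 - 3.291
z_β = 0.107

Power = Φ(z_β) = Φ(0.107) ≈ 0.543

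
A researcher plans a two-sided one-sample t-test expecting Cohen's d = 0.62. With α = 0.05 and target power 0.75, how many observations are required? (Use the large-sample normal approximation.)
n = 19

Sample size formula (one-sample t-test, normal approximation):
n = ((z_{α/2} + z_β) / d)²

z_{α/2} = 1.960 (for α = 0.05, two-sided)
z_β = 0.674 (for power = 0.75)
d = 0.62

n = ((1.960 + 0.674) / 0.62)²
n = (4.248)²
n ≈ 18.05
Round up to the next whole number: n = 19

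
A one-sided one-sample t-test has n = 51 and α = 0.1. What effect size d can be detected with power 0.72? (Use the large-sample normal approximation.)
d ≈ 0.26

Minimum detectable effect (one-sample t-test, normal approximation):
d = (z_α + z_β) / √n
d = (1.282 + 0.583) / √51
d = 1.864 / 7.141
d ≈ 0.26

By Cohen's convention (0.2 small / 0.5 medium / 0.8 large): small effect.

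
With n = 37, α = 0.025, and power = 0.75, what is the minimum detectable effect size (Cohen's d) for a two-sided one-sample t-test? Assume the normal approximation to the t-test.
d ≈ 0.48

Minimum detectable effect (one-sample t-test, normal approximation):
d = (z_{α/2} + z_β) / √n
d = (2.241 + 0.674) / √37
d = 2.916 / 6.083
d ≈ 0.48

By Cohen's convention (0.2 small / 0.5 medium / 0.8 large): small effect.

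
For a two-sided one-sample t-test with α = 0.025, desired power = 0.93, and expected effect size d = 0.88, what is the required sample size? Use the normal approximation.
n = 18

Sample size formula (one-sample t-test, normal approximation):
n = ((z_{α/2} + z_β) / d)²

z_{α/2} = 2.241 (for α = 0.025, two-sided)
z_β = 1.476 (for power = 0.93)
d = 0.88

n = ((2.241 + 1.476) / 0.88)²
n = (4.224)²
n ≈ 17.84
Round up to the next whole number: n = 18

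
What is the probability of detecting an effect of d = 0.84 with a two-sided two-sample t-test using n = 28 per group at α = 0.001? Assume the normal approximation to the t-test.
Power ≈ 0.44

Power calculation (two-sample t-test, normal approximation):
z_β = d · √(n/2) - z_{α/2}
z_β = 0.84 · √(28/2) - 3.291
z_β = 0.84 · 3.742 - 3.291
z_β = -0.148

Power = Φ(z_β) = Φ(-0.148) ≈ 0.441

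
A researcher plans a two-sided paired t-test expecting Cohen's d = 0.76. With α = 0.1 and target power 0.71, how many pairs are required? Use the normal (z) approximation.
n = 9 pairs

Sample size formula (paired t-test, normal approximation):
n = ((z_{α/2} + z_β) / d)²

z_{α/2} = 1.645 (for α = 0.1, two-sided)
z_β = 0.553 (for power = 0.71)
d = 0.76

n = ((1.645 + 0.553) / 0.76)²
n = (2.892)²
n ≈ 8.36
Round up to the next whole number: n = 9 pairs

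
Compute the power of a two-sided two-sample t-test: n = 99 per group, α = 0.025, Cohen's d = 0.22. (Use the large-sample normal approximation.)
Power ≈ 0.24

Power calculation (two-sample t-test, normal approximation):
z_β = d · √(n/2) - z_{α/2}
z_β = 0.22 · √(99/2) - 2.241
z_β = 0.22 · 7.036 - 2.241
z_β = -0.694

Power = Φ(z_β) = Φ(-0.694) ≈ 0.244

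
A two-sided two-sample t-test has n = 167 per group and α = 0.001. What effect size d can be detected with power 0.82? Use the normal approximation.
d ≈ 0.46

Minimum detectable effect (two-sample t-test, normal approximation):
d = (z_{α/2} + z_β) / √(n/2)
d = (3.291 + 0.915) / √(167/2)
d = 4.206 / 9.138
d ≈ 0.46

By Cohen's convention (0.2 small / 0.5 medium / 0.8 large): small effect.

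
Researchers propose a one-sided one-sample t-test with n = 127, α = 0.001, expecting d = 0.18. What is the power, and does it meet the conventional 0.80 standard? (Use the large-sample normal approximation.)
Power ≈ 0.14; the study is underpowered (power < 0.80)

Power calculation (one-sample t-test, normal approximation):
z_β = d · √n - z_α
z_β = 0.18 · √127 - 3.090
z_β = 0.18 · 11.269 - 3.090
z_β = -1.062

Power = Φ(z_β) = Φ(-1.062) ≈ 0.144

Effect size d = 0.18 is very small by Cohen's convention (0.2/0.5/0.8).

Threshold: power ≥ 0.80 is conventionally adequate.
Power ≈ 0.14 → the study is underpowered (power < 0.80).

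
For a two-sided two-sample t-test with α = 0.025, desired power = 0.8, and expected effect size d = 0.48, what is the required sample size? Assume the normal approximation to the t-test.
n = 83 per group

Sample size formula (two-sample t-test, normal approximation):
n = 2 · ((z_{α/2} + z_β) / d)²

z_{α/2} = 2.241 (for α = 0.025, two-sided)
z_β = 0.842 (for power = 0.8)
d = 0.48

n = 2 · ((2.241 + 0.842) / 0.48)²
n = 2 · (6.423)²
n ≈ 82.51
Round up to the next whole number: n = 83 per group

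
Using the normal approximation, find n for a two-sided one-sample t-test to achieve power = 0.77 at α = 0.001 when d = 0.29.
n = 194

Sample size formula (one-sample t-test, normal approximation):
n = ((z_{α/2} + z_β) / d)²

z_{α/2} = 3.291 (for α = 0.001, two-sided)
z_β = 0.739 (for power = 0.77)
d = 0.29

n = ((3.291 + 0.739) / 0.29)²
n = (13.897)²
n ≈ 193.13
Round up to the next whole number: n = 194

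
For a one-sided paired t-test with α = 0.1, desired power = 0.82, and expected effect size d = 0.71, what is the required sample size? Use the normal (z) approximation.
n = 10 pairs

Sample size formula (paired t-test, normal approximation):
n = ((z_α + z_β) / d)²

z_α = 1.282 (for α = 0.1, one-sided)
z_β = 0.915 (for power = 0.82)
d = 0.71

n = ((1.282 + 0.915) / 0.71)²
n = (3.094)²
n ≈ 9.57
Round up to the next whole number: n = 10 pairs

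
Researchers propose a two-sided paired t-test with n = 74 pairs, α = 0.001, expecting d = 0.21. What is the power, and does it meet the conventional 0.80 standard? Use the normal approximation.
Power ≈ 0.07; the study is underpowered (power < 0.80)

Power calculation (paired t-test, normal approximation):
z_β = d · √n - z_{α/2}
z_β = 0.21 · √74 - 3.291
z_β = 0.21 · 8.602 - 3.291
z_β = -1.484

Power = Φ(z_β) = Φ(-1.484) ≈ 0.069

Effect size d = 0.21 is small by Cohen's convention (0.2/0.5/0.8).

Threshold: power ≥ 0.80 is conventionally adequate.
Power ≈ 0.07 → the study is underpowered (power < 0.80).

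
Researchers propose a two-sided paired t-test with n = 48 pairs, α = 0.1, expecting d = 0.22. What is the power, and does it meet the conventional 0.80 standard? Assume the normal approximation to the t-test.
Power ≈ 0.45; the study is underpowered (power < 0.80)

Power calculation (paired t-test, normal approximation):
z_β = d · √n - z_{α/2}
z_β = 0.22 · √48 - 1.645
z_β = 0.22 · 6.928 - 1.645
z_β = -0.121

Power = Φ(z_β) = Φ(-0.121) ≈ 0.452

Effect size d = 0.22 is small by Cohen's convention (0.2/0.5/0.8).

Threshold: power ≥ 0.80 is conventionally adequate.
Power ≈ 0.45 → the study is underpowered (power < 0.80).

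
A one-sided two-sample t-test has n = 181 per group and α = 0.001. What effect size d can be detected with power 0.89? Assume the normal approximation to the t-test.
d ≈ 0.45

Minimum detectable effect (two-sample t-test, normal approximation):
d = (z_α + z_β) / √(n/2)
d = (3.090 + 1.227) / √(181/2)
d = 4.317 / 9.513
d ≈ 0.45

By Cohen's convention (0.2 small / 0.5 medium / 0.8 large): small effect.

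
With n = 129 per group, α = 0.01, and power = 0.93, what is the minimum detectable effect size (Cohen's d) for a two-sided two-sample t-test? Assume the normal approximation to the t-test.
d ≈ 0.50

Minimum detectable effect (two-sample t-test, normal approximation):
d = (z_{α/2} + z_β) / √(n/2)
d = (2.576 + 1.476) / √(129/2)
d = 4.052 / 8.031
d ≈ 0.50

By Cohen's convention (0.2 small / 0.5 medium / 0.8 large): medium effect.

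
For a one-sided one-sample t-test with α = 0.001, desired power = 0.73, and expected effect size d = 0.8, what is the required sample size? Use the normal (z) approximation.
n = 22

Sample size formula (one-sample t-test, normal approximation):
n = ((z_α + z_β) / d)²

z_α = 3.090 (for α = 0.001, one-sided)
z_β = 0.613 (for power = 0.73)
d = 0.8

n = ((3.090 + 0.613) / 0.8)²
n = (4.629)²
n ≈ 21.43
Round up to the next whole number: n = 22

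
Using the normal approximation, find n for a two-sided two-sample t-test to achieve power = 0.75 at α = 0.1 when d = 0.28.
n = 138 per group

Sample size formula (two-sample t-test, normal approximation):
n = 2 · ((z_{α/2} + z_β) / d)²

z_{α/2} = 1.645 (for α = 0.1, two-sided)
z_β = 0.674 (for power = 0.75)
d = 0.28

n = 2 · ((1.645 + 0.674) / 0.28)²
n = 2 · (8.282)²
n ≈ 137.18
Round up to the next whole number: n = 138 per group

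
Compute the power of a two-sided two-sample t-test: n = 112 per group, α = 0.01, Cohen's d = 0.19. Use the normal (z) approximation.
Power ≈ 0.12

Power calculation (two-sample t-test, normal approximation):
z_β = d · √(n/2) - z_{α/2}
z_β = 0.19 · √(112/2) - 2.576
z_β = 0.19 · 7.483 - 2.576
z_β = -1.154

Power = Φ(z_β) = Φ(-1.154) ≈ 0.124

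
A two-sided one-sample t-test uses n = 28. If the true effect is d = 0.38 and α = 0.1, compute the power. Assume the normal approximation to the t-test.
Power ≈ 0.64

Power calculation (one-sample t-test, normal approximation):
z_β = d · √n - z_{α/2}
z_β = 0.38 · √28 - 1.645
z_β = 0.38 · 5.292 - 1.645
z_β = 0.366

Power = Φ(z_β) = Φ(0.366) ≈ 0.643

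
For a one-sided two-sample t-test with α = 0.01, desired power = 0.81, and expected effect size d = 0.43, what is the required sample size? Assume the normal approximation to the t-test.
n = 112 per group

Sample size formula (two-sample t-test, normal approximation):
n = 2 · ((z_α + z_β) / d)²

z_α = 2.326 (for α = 0.01, one-sided)
z_β = 0.878 (for power = 0.81)
d = 0.43

n = 2 · ((2.326 + 0.878) / 0.43)²
n = 2 · (7.451)²
n ≈ 111.03
Round up to the next whole number: n = 112 per group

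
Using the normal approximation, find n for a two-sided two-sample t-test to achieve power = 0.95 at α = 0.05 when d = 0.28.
n = 332 per group

Sample size formula (two-sample t-test, normal approximation):
n = 2 · ((z_{α/2} + z_β) / d)²

z_{α/2} = 1.960 (for α = 0.05, two-sided)
z_β = 1.645 (for power = 0.95)
d = 0.28

n = 2 · ((1.960 + 1.645) / 0.28)²
n = 2 · (12.875)²
n ≈ 331.53
Round up to the next whole number: n = 332 per group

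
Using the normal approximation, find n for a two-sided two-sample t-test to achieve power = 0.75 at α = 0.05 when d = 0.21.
n = 315 per group

Sample size formula (two-sample t-test, normal approximation):
n = 2 · ((z_{α/2} + z_β) / d)²

z_{α/2} = 1.960 (for α = 0.05, two-sided)
z_β = 0.674 (for power = 0.75)
d = 0.21

n = 2 · ((1.960 + 0.674) / 0.21)²
n = 2 · (12.543)²
n ≈ 314.65
Round up to the next whole number: n = 315 per group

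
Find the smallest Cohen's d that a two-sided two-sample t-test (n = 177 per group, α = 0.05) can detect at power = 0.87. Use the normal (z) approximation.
d ≈ 0.33

Minimum detectable effect (two-sample t-test, normal approximation):
d = (z_{α/2} + z_β) / √(n/2)
d = (1.960 + 1.126) / √(177/2)
d = 3.086 / 9.407
d ≈ 0.33

By Cohen's convention (0.2 small / 0.5 medium / 0.8 large): small effect.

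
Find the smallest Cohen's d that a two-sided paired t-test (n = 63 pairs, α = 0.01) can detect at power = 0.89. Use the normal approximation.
d ≈ 0.48

Minimum detectable effect (paired t-test, normal approximation):
d = (z_{α/2} + z_β) / √n
d = (2.576 + 1.227) / √63
d = 3.802 / 7.937
d ≈ 0.48

By Cohen's convention (0.2 small / 0.5 medium / 0.8 large): small effect.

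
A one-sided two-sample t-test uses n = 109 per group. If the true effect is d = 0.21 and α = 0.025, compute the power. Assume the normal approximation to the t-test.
Power ≈ 0.34

Power calculation (two-sample t-test, normal approximation):
z_β = d · √(n/2) - z_α
z_β = 0.21 · √(109/2) - 1.960
z_β = 0.21 · 7.382 - 1.960
z_β = -0.410

Power = Φ(z_β) = Φ(-0.410) ≈ 0.341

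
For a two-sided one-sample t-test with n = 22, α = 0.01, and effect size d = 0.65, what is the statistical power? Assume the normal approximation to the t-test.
Power ≈ 0.68

Power calculation (one-sample t-test, normal approximation):
z_β = d · √n - z_{α/2}
z_β = 0.65 · √22 - 2.576
z_β = 0.65 · 4.690 - 2.576
z_β = 0.473

Power = Φ(z_β) = Φ(0.473) ≈ 0.682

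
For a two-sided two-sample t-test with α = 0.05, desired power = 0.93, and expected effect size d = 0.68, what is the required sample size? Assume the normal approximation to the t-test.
n = 52 per group

Sample size formula (two-sample t-test, normal approximation):
n = 2 · ((z_{α/2} + z_β) / d)²

z_{α/2} = 1.960 (for α = 0.05, two-sided)
z_β = 1.476 (for power = 0.93)
d = 0.68

n = 2 · ((1.960 + 1.476) / 0.68)²
n = 2 · (5.053)²
n ≈ 51.07
Round up to the next whole number: n = 52 per group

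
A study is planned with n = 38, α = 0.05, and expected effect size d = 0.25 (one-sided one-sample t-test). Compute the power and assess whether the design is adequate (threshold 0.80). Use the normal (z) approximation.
Power ≈ 0.46; the study is underpowered (power < 0.80)

Power calculation (one-sample t-test, normal approximation):
z_β = d · √n - z_α
z_β = 0.25 · √38 - 1.645
z_β = 0.25 · 6.164 - 1.645
z_β = -0.104

Power = Φ(z_β) = Φ(-0.104) ≈ 0.459

Effect size d = 0.25 is small by Cohen's convention (0.2/0.5/0.8).

Threshold: power ≥ 0.80 is conventionally adequate.
Power ≈ 0.46 → the study is underpowered (power < 0.80).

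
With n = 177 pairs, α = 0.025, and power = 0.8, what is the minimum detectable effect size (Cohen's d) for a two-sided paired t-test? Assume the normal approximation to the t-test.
d ≈ 0.23

Minimum detectable effect (paired t-test, normal approximation):
d = (z_{α/2} + z_β) / √n
d = (2.241 + 0.842) / √177
d = 3.083 / 13.304
d ≈ 0.23

By Cohen's convention (0.2 small / 0.5 medium / 0.8 large): small effect.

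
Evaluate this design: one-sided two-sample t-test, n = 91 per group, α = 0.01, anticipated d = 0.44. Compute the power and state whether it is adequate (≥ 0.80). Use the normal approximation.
Power ≈ 0.74; the study is underpowered (power < 0.80)

Power calculation (two-sample t-test, normal approximation):
z_β = d · √(n/2) - z_α
z_β = 0.44 · √(91/2) - 2.326
z_β = 0.44 · 6.745 - 2.326
z_β = 0.642

Power = Φ(z_β) = Φ(0.642) ≈ 0.739

Effect size d = 0.44 is small by Cohen's convention (0.2/0.5/0.8).

Threshold: power ≥ 0.80 is conventionally adequate.
Power ≈ 0.74 → the study is underpowered (power < 0.80).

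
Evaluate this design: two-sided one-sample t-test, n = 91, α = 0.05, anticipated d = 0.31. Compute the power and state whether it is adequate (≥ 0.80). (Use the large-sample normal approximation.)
Power ≈ 0.84; the study is adequately powered (power ≥ 0.80)

Power calculation (one-sample t-test, normal approximation):
z_β = d · √n - z_{α/2}
z_β = 0.31 · √91 - 1.960
z_β = 0.31 · 9.539 - 1.960
z_β = 0.997

Power = Φ(z_β) = Φ(0.997) ≈ 0.841

Effect size d = 0.31 is small by Cohen's convention (0.2/0.5/0.8).

Threshold: power ≥ 0.80 is conventionally adequate.
Power ≈ 0.84 → the study is adequately powered (power ≥ 0.80).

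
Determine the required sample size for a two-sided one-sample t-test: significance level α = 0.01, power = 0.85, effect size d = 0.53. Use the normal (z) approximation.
n = 47

Sample size formula (one-sample t-test, normal approximation):
n = ((z_{α/2} + z_β) / d)²

z_{α/2} = 2.576 (for α = 0.01, two-sided)
z_β = 1.036 (for power = 0.85)
d = 0.53

n = ((2.576 + 1.036) / 0.53)²
n = (6.815)²
n ≈ 46.44
Round up to the next whole number: n = 47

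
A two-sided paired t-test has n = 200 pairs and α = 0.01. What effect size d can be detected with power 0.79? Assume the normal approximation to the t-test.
d ≈ 0.24

Minimum detectable effect (paired t-test, normal approximation):
d = (z_{α/2} + z_β) / √n
d = (2.576 + 0.806) / √200
d = 3.382 / 14.142
d ≈ 0.24

By Cohen's convention (0.2 small / 0.5 medium / 0.8 large): small effect.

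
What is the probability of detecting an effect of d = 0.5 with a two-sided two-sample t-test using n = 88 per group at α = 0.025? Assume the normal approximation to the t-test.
Power ≈ 0.86

Power calculation (two-sample t-test, normal approximation):
z_β = d · √(n/2) - z_{α/2}
z_β = 0.5 · √(88/2) - 2.241
z_β = 0.5 · 6.633 - 2.241
z_β = 1.075

Power = Φ(z_β) = Φ(1.075) ≈ 0.859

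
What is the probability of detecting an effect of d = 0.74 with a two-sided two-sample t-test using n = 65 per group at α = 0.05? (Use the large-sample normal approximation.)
Power ≈ 0.99

Power calculation (two-sample t-test, normal approximation):
z_β = d · √(n/2) - z_{α/2}
z_β = 0.74 · √(65/2) - 1.960
z_β = 0.74 · 5.701 - 1.960
z_β = 2.259

Power = Φ(z_β) = Φ(2.259) ≈ 0.988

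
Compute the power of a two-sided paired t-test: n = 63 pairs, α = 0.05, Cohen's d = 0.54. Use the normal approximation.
Power ≈ 0.99

Power calculation (paired t-test, normal approximation):
z_β = d · √n - z_{α/2}
z_β = 0.54 · √63 - 1.960
z_β = 0.54 · 7.937 - 1.960
z_β = 2.326

Power = Φ(z_β) = Φ(2.326) ≈ 0.990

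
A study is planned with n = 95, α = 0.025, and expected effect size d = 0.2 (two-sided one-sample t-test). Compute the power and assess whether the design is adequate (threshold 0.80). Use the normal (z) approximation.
Power ≈ 0.39; the study is underpowered (power < 0.80)

Power calculation (one-sample t-test, normal approximation):
z_β = d · √n - z_{α/2}
z_β = 0.2 · √95 - 2.241
z_β = 0.2 · 9.747 - 2.241
z_β = -0.292

Power = Φ(z_β) = Φ(-0.292) ≈ 0.385

Effect size d = 0.2 is small by Cohen's convention (0.2/0.5/0.8).

Threshold: power ≥ 0.80 is conventionally adequate.
Power ≈ 0.39 → the study is underpowered (power < 0.80).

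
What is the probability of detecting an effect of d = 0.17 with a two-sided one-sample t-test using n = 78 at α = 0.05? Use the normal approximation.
Power ≈ 0.32

Power calculation (one-sample t-test, normal approximation):
z_β = d · √n - z_{α/2}
z_β = 0.17 · √78 - 1.960
z_β = 0.17 · 8.832 - 1.960
z_β = -0.459

Power = Φ(z_β) = Φ(-0.459) ≈ 0.323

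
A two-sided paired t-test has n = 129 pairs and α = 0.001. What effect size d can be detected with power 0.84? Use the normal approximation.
d ≈ 0.38

Minimum detectable effect (paired t-test, normal approximation):
d = (z_{α/2} + z_β) / √n
d = (3.291 + 0.994) / √129
d = 4.285 / 11.358
d ≈ 0.38

By Cohen's convention (0.2 small / 0.5 medium / 0.8 large): small effect.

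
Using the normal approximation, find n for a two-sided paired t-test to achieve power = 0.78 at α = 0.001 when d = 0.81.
n = 26 pairs

Sample size formula (paired t-test, normal approximation):
n = ((z_{α/2} + z_β) / d)²

z_{α/2} = 3.291 (for α = 0.001, two-sided)
z_β = 0.772 (for power = 0.78)
d = 0.81

n = ((3.291 + 0.772) / 0.81)²
n = (5.016)²
n ≈ 25.16
Round up to the next whole number: n = 26 pairs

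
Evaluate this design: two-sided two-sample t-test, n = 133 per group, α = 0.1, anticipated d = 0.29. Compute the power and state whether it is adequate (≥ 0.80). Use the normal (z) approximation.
Power ≈ 0.76; the study is underpowered (power < 0.80)

Power calculation (two-sample t-test, normal approximation):
z_β = d · √(n/2) - z_{α/2}
z_β = 0.29 · √(133/2) - 1.645
z_β = 0.29 · 8.155 - 1.645
z_β = 0.720

Power = Φ(z_β) = Φ(0.720) ≈ 0.764

Effect size d = 0.29 is small by Cohen's convention (0.2/0.5/0.8).

Threshold: power ≥ 0.80 is conventionally adequate.
Power ≈ 0.76 → the study is underpowered (power < 0.80).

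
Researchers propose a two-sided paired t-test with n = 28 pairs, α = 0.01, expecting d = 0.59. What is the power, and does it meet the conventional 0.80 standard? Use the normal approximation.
Power ≈ 0.71; the study is underpowered (power < 0.80)

Power calculation (paired t-test, normal approximation):
z_β = d · √n - z_{α/2}
z_β = 0.59 · √28 - 2.576
z_β = 0.59 · 5.292 - 2.576
z_β = 0.546

Power = Φ(z_β) = Φ(0.546) ≈ 0.708

Effect size d = 0.59 is medium by Cohen's convention (0.2/0.5/0.8).

Threshold: power ≥ 0.80 is conventionally adequate.
Power ≈ 0.71 → the study is underpowered (power < 0.80).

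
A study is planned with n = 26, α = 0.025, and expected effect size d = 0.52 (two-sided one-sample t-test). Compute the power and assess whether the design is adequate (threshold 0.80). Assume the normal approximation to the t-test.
Power ≈ 0.66; the study is underpowered (power < 0.80)

Power calculation (one-sample t-test, normal approximation):
z_β = d · √n - z_{α/2}
z_β = 0.52 · √26 - 2.241
z_β = 0.52 · 5.099 - 2.241
z_β = 0.410

Power = Φ(z_β) = Φ(0.410) ≈ 0.659

Effect size d = 0.52 is medium by Cohen's convention (0.2/0.5/0.8).

Threshold: power ≥ 0.80 is conventionally adequate.
Power ≈ 0.66 → the study is underpowered (power < 0.80).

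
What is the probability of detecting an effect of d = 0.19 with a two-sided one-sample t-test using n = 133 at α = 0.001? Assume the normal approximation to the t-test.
Power ≈ 0.14

Power calculation (one-sample t-test, normal approximation):
z_β = d · √n - z_{α/2}
z_β = 0.19 · √133 - 3.291
z_β = 0.19 · 11.533 - 3.291
z_β = -1.099

Power = Φ(z_β) = Φ(-1.099) ≈ 0.136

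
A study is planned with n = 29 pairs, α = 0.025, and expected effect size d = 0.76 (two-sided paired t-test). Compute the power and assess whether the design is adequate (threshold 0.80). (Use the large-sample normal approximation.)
Power ≈ 0.97; the study is adequately powered (power ≥ 0.80)

Power calculation (paired t-test, normal approximation):
z_β = d · √n - z_{α/2}
z_β = 0.76 · √29 - 2.241
z_β = 0.76 · 5.385 - 2.241
z_β = 1.851

Power = Φ(z_β) = Φ(1.851) ≈ 0.968

Effect size d = 0.76 is medium by Cohen's convention (0.2/0.5/0.8).

Threshold: power ≥ 0.80 is conventionally adequate.
Power ≈ 0.97 → the study is adequately powered (power ≥ 0.80).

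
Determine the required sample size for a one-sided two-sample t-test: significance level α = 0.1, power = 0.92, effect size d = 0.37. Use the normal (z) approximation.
n = 106 per group

Sample size formula (two-sample t-test, normal approximation):
n = 2 · ((z_α + z_β) / d)²

z_α = 1.282 (for α = 0.1, one-sided)
z_β = 1.405 (for power = 0.92)
d = 0.37

n = 2 · ((1.282 + 1.405) / 0.37)²
n = 2 · (7.262)²
n ≈ 105.47
Round up to the next whole number: n = 106 per group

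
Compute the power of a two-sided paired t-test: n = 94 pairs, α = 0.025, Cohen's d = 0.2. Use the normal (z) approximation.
Power ≈ 0.38

Power calculation (paired t-test, normal approximation):
z_β = d · √n - z_{α/2}
z_β = 0.2 · √94 - 2.241
z_β = 0.2 · 9.695 - 2.241
z_β = -0.302

Power = Φ(z_β) = Φ(-0.302) ≈ 0.381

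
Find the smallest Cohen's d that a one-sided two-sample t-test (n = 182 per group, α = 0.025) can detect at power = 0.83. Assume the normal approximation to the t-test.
d ≈ 0.31

Minimum detectable effect (two-sample t-test, normal approximation):
d = (z_α + z_β) / √(n/2)
d = (1.960 + 0.954) / √(182/2)
d = 2.914 / 9.539
d ≈ 0.31

By Cohen's convention (0.2 small / 0.5 medium / 0.8 large): small effect.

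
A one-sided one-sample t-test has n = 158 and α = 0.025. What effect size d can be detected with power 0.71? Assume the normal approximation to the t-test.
d ≈ 0.20

Minimum detectable effect (one-sample t-test, normal approximation):
d = (z_α + z_β) / √n
d = (1.960 + 0.553) / √158
d = 2.513 / 12.570
d ≈ 0.20

By Cohen's convention (0.2 small / 0.5 medium / 0.8 large): small effect.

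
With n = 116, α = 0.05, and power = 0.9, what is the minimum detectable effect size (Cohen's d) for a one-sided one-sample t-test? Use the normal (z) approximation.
d ≈ 0.27

Minimum detectable effect (one-sample t-test, normal approximation):
d = (z_α + z_β) / √n
d = (1.645 + 1.282) / √116
d = 2.926 / 10.770
d ≈ 0.27

By Cohen's convention (0.2 small / 0.5 medium / 0.8 large): small effect.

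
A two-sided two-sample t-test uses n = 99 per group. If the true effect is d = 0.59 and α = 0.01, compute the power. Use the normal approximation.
Power ≈ 0.94

Power calculation (two-sample t-test, normal approximation):
z_β = d · √(n/2) - z_{α/2}
z_β = 0.59 · √(99/2) - 2.576
z_β = 0.59 · 7.036 - 2.576
z_β = 1.575

Power = Φ(z_β) = Φ(1.575) ≈ 0.942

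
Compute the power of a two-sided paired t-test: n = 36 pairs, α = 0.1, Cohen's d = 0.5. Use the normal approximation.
Power ≈ 0.91

Power calculation (paired t-test, normal approximation):
z_β = d · √n - z_{α/2}
z_β = 0.5 · √36 - 1.645
z_β = 0.5 · 6.000 - 1.645
z_β = 1.355

Power = Φ(z_β) = Φ(1.355) ≈ 0.912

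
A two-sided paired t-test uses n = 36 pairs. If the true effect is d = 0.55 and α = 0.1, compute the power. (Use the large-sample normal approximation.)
Power ≈ 0.95

Power calculation (paired t-test, normal approximation):
z_β = d · √n - z_{α/2}
z_β = 0.55 · √36 - 1.645
z_β = 0.55 · 6.000 - 1.645
z_β = 1.655

Power = Φ(z_β) = Φ(1.655) ≈ 0.951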